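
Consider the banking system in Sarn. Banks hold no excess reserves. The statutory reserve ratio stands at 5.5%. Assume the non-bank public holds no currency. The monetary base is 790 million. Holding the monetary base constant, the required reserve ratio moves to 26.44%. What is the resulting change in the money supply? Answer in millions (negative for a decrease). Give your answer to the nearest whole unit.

-11376 million

Initially m₁ = 1 / (0.055) ≈ 18.1818, so M₁ = 18.1818 × 790 = 14363.622 million.
After the change m₂ = 1 / (0.2644) ≈ 3.7821, so M₂ = 3.7821 × 790 = 2987.859 million.
ΔM = M₂ − M₁ = 2987.859 − 14363.622 = -11375.763 million.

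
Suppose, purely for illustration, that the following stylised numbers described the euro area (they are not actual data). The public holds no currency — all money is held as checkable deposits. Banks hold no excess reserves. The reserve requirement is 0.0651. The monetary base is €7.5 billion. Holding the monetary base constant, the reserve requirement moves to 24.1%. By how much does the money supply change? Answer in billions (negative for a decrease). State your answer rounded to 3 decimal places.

-84.087 billion

Initially m₁ = 1 / (0.0651) ≈ 15.36098, so M₁ = 15.36098 × 7.5 ≈ 115.2073 billion.
After the change m₂ = 1 / (0.241) ≈ 4.14938, so M₂ = 4.14938 × 7.5 ≈ 31.1203 billion.
ΔM = M₂ − M₁ = 31.1203 − 115.2073 = -84.087 billion.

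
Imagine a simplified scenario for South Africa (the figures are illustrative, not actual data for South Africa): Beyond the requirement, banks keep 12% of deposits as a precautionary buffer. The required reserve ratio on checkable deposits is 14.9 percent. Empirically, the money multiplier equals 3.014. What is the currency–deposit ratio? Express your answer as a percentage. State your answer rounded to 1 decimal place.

9.4%

Using m = 3.014. From m = (1 + c)/(c + rr + e), rearranging gives 1 + c = m·(c + rr + e), so c·(1 − m) = m·(rr + e) − 1.
Hence c = [m·(rr + e) − 1]/(1 − m) = [3.014 × (0.149 + 0.12) − 1] / (1 − 3.014) ≈ 0.093959.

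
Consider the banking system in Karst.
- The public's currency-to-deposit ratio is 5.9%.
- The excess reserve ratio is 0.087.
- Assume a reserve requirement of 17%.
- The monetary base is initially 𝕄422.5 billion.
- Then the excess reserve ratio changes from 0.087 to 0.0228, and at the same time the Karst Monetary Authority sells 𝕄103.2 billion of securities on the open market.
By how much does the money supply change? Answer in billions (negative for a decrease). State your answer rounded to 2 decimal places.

Before: m₁ = (1 + 0.059) / (0.17 + 0.087 + 0.059) ≈ 3.351266, MB₁ = 422.5, so M₁ = 3.351266 × 422.5 ≈ 1415.9099 billion.
After: m₂ = (1 + 0.059) / (0.17 + 0.0228 + 0.059) ≈ 4.205719, MB₂ = 422.5 − 103.2 = 319.3, so M₂ = 4.205719 × 319.3 ≈ 1342.8861 billion.
ΔM = M₂ − M₁ = 1342.8861 − 1415.9099 = -73.0238 billion.

-73.02 billion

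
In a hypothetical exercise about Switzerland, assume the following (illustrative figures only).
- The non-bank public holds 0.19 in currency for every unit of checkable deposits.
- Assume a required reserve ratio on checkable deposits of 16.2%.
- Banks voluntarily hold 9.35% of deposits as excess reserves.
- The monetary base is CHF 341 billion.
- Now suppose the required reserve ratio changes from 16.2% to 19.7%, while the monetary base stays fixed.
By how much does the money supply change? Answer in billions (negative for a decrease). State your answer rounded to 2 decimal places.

Initially m₁ = (1 + 0.19) / (0.162 + 0.0935 + 0.19) ≈ 2.671156, so M₁ = 2.671156 × 341 ≈ 910.8642 billion.
After the change m₂ = (1 + 0.19) / (0.197 + 0.0935 + 0.19) ≈ 2.476587, so M₂ = 2.476587 × 341 ≈ 844.5162 billion.
ΔM = M₂ − M₁ = 844.5162 − 910.8642 = -66.348 billion.

-66.35 billion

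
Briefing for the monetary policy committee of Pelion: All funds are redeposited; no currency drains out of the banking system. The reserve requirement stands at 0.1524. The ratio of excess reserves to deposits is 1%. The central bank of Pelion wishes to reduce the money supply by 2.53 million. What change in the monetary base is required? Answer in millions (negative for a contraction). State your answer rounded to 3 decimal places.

-0.411 million

The money multiplier is m = 1 / (rr + e) = 1 / (0.1524 + 0.01) ≈ 6.15764.
ΔMB = ΔM / m = (−2.53) / 6.15764 ≈ -0.4109 million.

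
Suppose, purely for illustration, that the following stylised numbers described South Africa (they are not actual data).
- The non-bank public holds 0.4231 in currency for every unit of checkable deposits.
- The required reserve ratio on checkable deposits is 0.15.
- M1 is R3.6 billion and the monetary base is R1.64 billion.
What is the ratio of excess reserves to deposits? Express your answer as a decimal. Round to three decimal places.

0.075

Using m = M/MB = 3.6/1.64 ≈ 2.195122. Since m = (1 + c)/(c + rr + e), the denominator satisfies c + rr + e = (1 + c)/m = (1 + 0.4231) / 2.195122 ≈ 0.648301.
With c = 0.4231 and rr = 0.15, the ratio of excess reserves to deposits is 0.648301 − 0.4231 − 0.15 = 0.075201.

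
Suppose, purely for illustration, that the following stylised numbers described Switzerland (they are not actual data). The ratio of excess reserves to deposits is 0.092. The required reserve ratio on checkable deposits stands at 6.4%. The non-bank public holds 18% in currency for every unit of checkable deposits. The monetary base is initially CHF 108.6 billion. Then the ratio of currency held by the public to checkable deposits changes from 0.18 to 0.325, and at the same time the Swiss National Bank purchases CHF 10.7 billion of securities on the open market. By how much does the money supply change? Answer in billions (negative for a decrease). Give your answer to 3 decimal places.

-52.760 billion

Before: m₁ = (1 + 0.18) / (0.064 + 0.092 + 0.18) ≈ 3.5119048, MB₁ = 108.6, so M₁ = 3.5119048 × 108.6 ≈ 381.3929 billion.
After: m₂ = (1 + 0.325) / (0.064 + 0.092 + 0.325) ≈ 2.7546778, MB₂ = 108.6 + 10.7 = 119.3, so M₂ = 2.7546778 × 119.3 ≈ 328.6331 billion.
ΔM = M₂ − M₁ = 328.6331 − 381.3929 = -52.7598 billion.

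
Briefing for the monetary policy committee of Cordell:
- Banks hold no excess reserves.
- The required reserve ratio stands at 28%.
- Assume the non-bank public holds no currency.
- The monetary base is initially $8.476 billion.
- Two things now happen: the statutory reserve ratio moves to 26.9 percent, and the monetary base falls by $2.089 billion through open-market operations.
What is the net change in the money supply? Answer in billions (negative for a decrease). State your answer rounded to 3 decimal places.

Before: m₁ = 1 / (0.28) ≈ 3.57143, MB₁ = 8.476, so M₁ = 3.57143 × 8.476 ≈ 30.2714 billion.
After: m₂ = 1 / (0.269) ≈ 3.71747, MB₂ = 8.476 − 2.089 = 6.387, so M₂ = 3.71747 × 6.387 ≈ 23.7435 billion.
ΔM = M₂ − M₁ = 23.7435 − 30.2714 = -6.5279 billion.

-6.528 billion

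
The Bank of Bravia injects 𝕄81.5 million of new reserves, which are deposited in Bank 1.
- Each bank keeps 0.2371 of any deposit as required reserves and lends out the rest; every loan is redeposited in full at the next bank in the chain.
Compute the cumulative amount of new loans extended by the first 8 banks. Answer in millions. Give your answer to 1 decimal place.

𝕄232.1 million

Bank i lends (1 − rr)^i of the original deposit: Bank 1 lends 81.5·0.7629 ≈ 62.1763, Bank 2 lends 81.5·0.7629² ≈ 47.4343, and so on.
Summing a geometric series: total = 81.5·[0.7629·(1 − 0.7629^8) / (1 − 0.7629)] ≈ 232.1460 million.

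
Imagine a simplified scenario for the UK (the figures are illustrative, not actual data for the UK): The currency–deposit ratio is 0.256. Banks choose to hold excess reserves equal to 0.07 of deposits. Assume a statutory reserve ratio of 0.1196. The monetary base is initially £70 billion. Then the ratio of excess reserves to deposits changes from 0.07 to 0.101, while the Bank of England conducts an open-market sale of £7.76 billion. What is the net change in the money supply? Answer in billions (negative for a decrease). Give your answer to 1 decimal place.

-33.3 billion

Before: m₁ = (1 + 0.256) / (0.1196 + 0.07 + 0.256) ≈ 2.8187, MB₁ = 70, so M₁ = 2.8187 × 70 = 197.309 billion.
After: m₂ = (1 + 0.256) / (0.1196 + 0.101 + 0.256) ≈ 2.6353, MB₂ = 70 − 7.76 = 62.24, so M₂ = 2.6353 × 62.24 ≈ 164.0211 billion.
ΔM = M₂ − M₁ = 164.0211 − 197.309 = -33.2879 billion.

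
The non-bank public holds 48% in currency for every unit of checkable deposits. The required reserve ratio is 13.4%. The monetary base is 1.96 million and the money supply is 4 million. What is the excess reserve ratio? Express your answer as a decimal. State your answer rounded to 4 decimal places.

0.1112

Using m = M/MB = 4/1.96 ≈ 2.040816. Since m = (1 + c)/(c + rr + e), the denominator satisfies c + rr + e = (1 + c)/m = (1 + 0.48) / 2.040816 ≈ 0.725200.
With c = 0.48 and rr = 0.134, the excess reserve ratio is 0.725200 − 0.48 − 0.134 = 0.1112.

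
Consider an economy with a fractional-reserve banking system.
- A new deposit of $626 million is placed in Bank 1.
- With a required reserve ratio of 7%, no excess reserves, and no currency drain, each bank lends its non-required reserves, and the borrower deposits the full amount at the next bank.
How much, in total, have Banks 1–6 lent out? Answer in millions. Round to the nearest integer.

Bank i lends (1 − rr)^i of the original deposit: Bank 1 lends 626·0.9300 = 582.1800, Bank 2 lends 626·0.9300² = 541.4274, and so on.
Summing a geometric series: total = 626·[0.9300·(1 − 0.9300^6) / (1 − 0.9300)] ≈ 2935.9322 million.

$2936 million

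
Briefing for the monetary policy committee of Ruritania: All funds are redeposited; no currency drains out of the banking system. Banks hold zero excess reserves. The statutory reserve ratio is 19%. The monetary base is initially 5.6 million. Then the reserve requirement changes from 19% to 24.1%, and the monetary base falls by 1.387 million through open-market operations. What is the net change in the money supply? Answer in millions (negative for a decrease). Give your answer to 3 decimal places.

Before: m₁ = 1 / (0.19) ≈ 5.26316, MB₁ = 5.6, so M₁ = 5.26316 × 5.6 ≈ 29.4737 million.
After: m₂ = 1 / (0.241) ≈ 4.14938, MB₂ = 5.6 − 1.387 = 4.213, so M₂ = 4.14938 × 4.213 ≈ 17.4813 million.
ΔM = M₂ − M₁ = 17.4813 − 29.4737 = -11.9924 million.

-11.992 million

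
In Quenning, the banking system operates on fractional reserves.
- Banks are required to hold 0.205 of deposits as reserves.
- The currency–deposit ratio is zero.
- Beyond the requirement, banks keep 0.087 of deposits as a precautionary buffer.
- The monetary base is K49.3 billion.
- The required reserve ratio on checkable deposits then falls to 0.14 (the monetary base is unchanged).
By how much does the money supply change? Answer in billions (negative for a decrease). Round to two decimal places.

Initially m₁ = 1 / (0.205 + 0.087) ≈ 3.42466, so M₁ = 3.42466 × 49.3 ≈ 168.8357 billion.
After the change m₂ = 1 / (0.14 + 0.087) ≈ 4.40529, so M₂ = 4.40529 × 49.3 ≈ 217.1808 billion.
ΔM = M₂ − M₁ = 217.1808 − 168.8357 = 48.3451 billion.

K48.35 billion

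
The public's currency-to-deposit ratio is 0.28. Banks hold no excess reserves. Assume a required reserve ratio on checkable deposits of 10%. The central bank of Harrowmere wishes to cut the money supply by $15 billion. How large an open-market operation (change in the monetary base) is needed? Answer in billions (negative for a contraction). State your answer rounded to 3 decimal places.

The money multiplier is m = (1 + c) / (rr + c) = (1 + 0.28) / (0.1 + 0.28) ≈ 3.368421.
ΔMB = ΔM / m = (−15) / 3.368421 ≈ -4.4531 billion.

-4.453 billion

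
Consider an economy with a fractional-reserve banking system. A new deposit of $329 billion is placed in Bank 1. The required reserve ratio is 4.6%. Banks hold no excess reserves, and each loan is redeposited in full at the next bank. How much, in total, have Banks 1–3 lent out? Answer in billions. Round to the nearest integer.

$899 billion

Bank i lends (1 − rr)^i of the original deposit: Bank 1 lends 329·0.9540 = 313.8660, Bank 2 lends 329·0.9540² ≈ 299.4282, and so on.
Summing a geometric series: total = 329·[0.9540·(1 − 0.9540^3) / (1 − 0.9540)] ≈ 898.9486 billion.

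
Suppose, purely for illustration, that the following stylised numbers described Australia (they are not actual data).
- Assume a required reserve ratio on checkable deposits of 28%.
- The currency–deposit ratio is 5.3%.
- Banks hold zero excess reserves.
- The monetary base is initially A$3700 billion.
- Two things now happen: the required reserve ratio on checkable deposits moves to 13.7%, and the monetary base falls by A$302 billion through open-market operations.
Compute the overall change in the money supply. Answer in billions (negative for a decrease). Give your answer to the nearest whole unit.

Before: m₁ = (1 + 0.053) / (0.28 + 0.053) ≈ 3.16216, MB₁ = 3700, so M₁ = 3.16216 × 3700 = 11699.992 billion.
After: m₂ = (1 + 0.053) / (0.137 + 0.053) ≈ 5.54211, MB₂ = 3700 − 302 = 3398, so M₂ = 5.54211 × 3398 ≈ 18832.0898 billion.
ΔM = M₂ − M₁ = 18832.0898 − 11699.992 = 7132.0978 billion.

A$7132 billion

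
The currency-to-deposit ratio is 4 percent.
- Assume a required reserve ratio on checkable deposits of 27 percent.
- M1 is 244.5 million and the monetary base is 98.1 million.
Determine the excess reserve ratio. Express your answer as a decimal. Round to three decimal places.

Using m = M/MB = 244.5/98.1 ≈ 2.492355. Since m = (1 + c)/(c + rr + e), the denominator satisfies c + rr + e = (1 + c)/m = (1 + 0.04) / 2.492355 ≈ 0.417276.
With c = 0.04 and rr = 0.27, the excess reserve ratio is 0.417276 − 0.04 − 0.27 = 0.107276.

0.107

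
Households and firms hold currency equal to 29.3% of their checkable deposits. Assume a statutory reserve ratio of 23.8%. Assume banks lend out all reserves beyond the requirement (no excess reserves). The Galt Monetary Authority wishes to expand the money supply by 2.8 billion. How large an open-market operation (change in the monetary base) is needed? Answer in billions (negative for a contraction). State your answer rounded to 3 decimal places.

The money multiplier is m = (1 + c) / (rr + c) = (1 + 0.293) / (0.238 + 0.293) ≈ 2.43503.
ΔMB = ΔM / m = (+2.8) / 2.43503 ≈ 1.1499 billion.

1.150 billion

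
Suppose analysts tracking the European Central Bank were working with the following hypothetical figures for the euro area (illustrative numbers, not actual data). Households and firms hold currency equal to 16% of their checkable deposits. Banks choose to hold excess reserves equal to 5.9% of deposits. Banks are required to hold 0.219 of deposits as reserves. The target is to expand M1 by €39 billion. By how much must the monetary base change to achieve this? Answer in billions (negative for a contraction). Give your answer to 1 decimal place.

The money multiplier is m = (1 + c) / (rr + e + c) = (1 + 0.16) / (0.219 + 0.059 + 0.16) ≈ 2.6484.
ΔMB = ΔM / m = (+39) / 2.6484 ≈ 14.7259 billion.

€14.7 billion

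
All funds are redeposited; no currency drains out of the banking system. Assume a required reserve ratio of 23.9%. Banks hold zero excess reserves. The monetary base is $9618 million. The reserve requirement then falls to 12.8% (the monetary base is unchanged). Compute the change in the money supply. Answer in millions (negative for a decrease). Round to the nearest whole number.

Initially m₁ = 1 / (0.239) ≈ 4.18410, so M₁ = 4.18410 × 9618 = 40242.6738 million.
After the change m₂ = 1 / (0.128) = 7.81250, so M₂ = 7.81250 × 9618 = 75140.625 million.
ΔM = M₂ − M₁ = 75140.625 − 40242.6738 = 34897.9512 million.

$34898 million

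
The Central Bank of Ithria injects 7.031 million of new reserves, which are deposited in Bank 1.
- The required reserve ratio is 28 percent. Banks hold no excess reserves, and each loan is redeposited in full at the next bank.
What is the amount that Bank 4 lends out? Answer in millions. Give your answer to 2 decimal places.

1.89 million

Each bank lends a fraction (1 − rr) = 0.7200 of the deposit it receives, so Bank 4 receives 7.031·0.7200^3 and lends 7.031·0.7200^4 ≈ 1.8895 million.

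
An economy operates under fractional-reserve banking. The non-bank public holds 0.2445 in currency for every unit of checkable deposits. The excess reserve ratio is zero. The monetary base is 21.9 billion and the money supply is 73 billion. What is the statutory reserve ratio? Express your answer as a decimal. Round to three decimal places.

Using m = M/MB = 73/21.9 ≈ 3.333333. Since m = (1 + c)/(c + rr + e), the denominator satisfies c + rr + e = (1 + c)/m = (1 + 0.2445) / 3.333333 ≈ 0.373350.
With c = 0.2445 and e = 0, the statutory reserve ratio is 0.373350 − 0.2445 − 0 = 0.12885.

0.129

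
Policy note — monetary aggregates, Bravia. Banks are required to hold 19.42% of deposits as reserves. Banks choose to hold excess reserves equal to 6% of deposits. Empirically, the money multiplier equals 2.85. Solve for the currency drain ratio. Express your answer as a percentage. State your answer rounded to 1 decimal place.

Using m = 2.85. From m = (1 + c)/(c + rr + e), rearranging gives 1 + c = m·(c + rr + e), so c·(1 − m) = m·(rr + e) − 1.
Hence c = [m·(rr + e) − 1]/(1 − m) = [2.85 × (0.1942 + 0.06) − 1] / (1 − 2.85) ≈ 0.148935.

14.9%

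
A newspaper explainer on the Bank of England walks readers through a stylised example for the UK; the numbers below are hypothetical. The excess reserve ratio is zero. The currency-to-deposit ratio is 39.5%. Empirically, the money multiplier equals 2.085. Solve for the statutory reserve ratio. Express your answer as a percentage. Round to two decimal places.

Using m = 2.085. Since m = (1 + c)/(c + rr + e), the denominator satisfies c + rr + e = (1 + c)/m = (1 + 0.395) / 2.085 ≈ 0.669065.
With c = 0.395 and e = 0, the statutory reserve ratio is 0.669065 − 0.395 − 0 = 0.274065.

27.41%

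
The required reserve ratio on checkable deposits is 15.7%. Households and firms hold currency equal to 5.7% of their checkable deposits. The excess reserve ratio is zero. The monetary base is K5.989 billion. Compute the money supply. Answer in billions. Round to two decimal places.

K29.58 billion

The money multiplier is m = (1 + c) / (rr + c) = (1 + 0.057) / (0.157 + 0.057) ≈ 4.9393.
So M = m × MB = 4.9393 × 5.989 ≈ 29.5815 billion.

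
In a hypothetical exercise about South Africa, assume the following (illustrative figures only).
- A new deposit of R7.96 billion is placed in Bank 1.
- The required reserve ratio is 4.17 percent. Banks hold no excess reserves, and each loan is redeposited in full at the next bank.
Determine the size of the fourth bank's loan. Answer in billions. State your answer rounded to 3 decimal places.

R6.713 billion

Each bank lends a fraction (1 − rr) = 0.9583 of the deposit it receives, so Bank 4 receives 7.96·0.9583^3 and lends 7.96·0.9583^4 ≈ 6.7130 billion.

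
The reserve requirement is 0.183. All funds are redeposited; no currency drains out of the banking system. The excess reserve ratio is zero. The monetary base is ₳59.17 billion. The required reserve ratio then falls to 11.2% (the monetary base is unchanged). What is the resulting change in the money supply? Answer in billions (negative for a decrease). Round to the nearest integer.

₳205 billion

Initially m₁ = 1 / (0.183) ≈ 5.4645, so M₁ = 5.4645 × 59.17 ≈ 323.3345 billion.
After the change m₂ = 1 / (0.112) ≈ 8.9286, so M₂ = 8.9286 × 59.17 ≈ 528.3053 billion.
ΔM = M₂ − M₁ = 528.3053 − 323.3345 = 204.9708 billion.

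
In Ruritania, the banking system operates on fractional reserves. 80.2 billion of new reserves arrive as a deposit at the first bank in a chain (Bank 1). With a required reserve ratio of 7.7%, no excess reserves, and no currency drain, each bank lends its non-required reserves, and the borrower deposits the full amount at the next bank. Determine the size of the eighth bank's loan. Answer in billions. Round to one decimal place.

Each bank lends a fraction (1 − rr) = 0.9230 of the deposit it receives, so Bank 8 receives 80.2·0.9230^7 and lends 80.2·0.9230^8 ≈ 42.2462 billion.

42.2 billion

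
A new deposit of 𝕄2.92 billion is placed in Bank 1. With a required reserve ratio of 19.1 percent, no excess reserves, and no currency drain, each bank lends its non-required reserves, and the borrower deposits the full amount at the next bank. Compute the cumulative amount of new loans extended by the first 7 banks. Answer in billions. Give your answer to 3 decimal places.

Bank i lends (1 − rr)^i of the original deposit: Bank 1 lends 2.92·0.8090 ≈ 2.3623, Bank 2 lends 2.92·0.8090² ≈ 1.9111, and so on.
Summing a geometric series: total = 2.92·[0.8090·(1 − 0.8090^7) / (1 − 0.8090)] ≈ 9.5629 billion.

𝕄9.563 billion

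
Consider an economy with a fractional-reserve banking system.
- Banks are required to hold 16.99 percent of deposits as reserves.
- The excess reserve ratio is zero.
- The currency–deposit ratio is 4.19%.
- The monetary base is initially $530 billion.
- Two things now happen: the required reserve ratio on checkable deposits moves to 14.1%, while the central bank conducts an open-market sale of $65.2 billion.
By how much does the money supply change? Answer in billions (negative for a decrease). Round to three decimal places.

Before: m₁ = (1 + 0.0419) / (0.1699 + 0.0419) ≈ 4.9192635, MB₁ = 530, so M₁ = 4.9192635 × 530 ≈ 2607.2097 billion.
After: m₂ = (1 + 0.0419) / (0.141 + 0.0419) ≈ 5.6965555, MB₂ = 530 − 65.2 = 464.8, so M₂ = 5.6965555 × 464.8 ≈ 2647.759 billion.
ΔM = M₂ − M₁ = 2647.759 − 2607.2097 = 40.5493 billion.

$40.549 billion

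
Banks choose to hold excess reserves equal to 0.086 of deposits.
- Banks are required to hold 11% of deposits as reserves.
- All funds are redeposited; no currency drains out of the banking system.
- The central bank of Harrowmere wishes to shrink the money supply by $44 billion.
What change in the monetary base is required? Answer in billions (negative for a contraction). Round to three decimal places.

The money multiplier is m = 1 / (rr + e) = 1 / (0.11 + 0.086) ≈ 5.102041.
ΔMB = ΔM / m = (−44) / 5.102041 ≈ -8.624 billion.

-8.624 billion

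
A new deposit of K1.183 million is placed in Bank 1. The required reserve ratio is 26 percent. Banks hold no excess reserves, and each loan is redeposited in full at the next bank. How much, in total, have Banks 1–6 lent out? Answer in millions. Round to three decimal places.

K2.814 million

Bank i lends (1 − rr)^i of the original deposit: Bank 1 lends 1.183·0.7400 ≈ 0.8754, Bank 2 lends 1.183·0.7400² ≈ 0.6478, and so on.
Summing a geometric series: total = 1.183·[0.7400·(1 − 0.7400^6) / (1 − 0.7400)] ≈ 2.8141 million.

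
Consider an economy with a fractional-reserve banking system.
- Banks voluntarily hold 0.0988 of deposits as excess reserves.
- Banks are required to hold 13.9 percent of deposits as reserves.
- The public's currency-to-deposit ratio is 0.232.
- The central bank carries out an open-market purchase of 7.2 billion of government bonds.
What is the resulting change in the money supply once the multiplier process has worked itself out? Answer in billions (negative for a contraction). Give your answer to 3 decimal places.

18.881 billion

The money multiplier is m = (1 + c) / (rr + e + c) = (1 + 0.232) / (0.139 + 0.0988 + 0.232) ≈ 2.62239.
The purchase adds 7.2 billion of base, so ΔM = m × ΔMB = 2.62239 × (+7.2) ≈ 18.8812 billion.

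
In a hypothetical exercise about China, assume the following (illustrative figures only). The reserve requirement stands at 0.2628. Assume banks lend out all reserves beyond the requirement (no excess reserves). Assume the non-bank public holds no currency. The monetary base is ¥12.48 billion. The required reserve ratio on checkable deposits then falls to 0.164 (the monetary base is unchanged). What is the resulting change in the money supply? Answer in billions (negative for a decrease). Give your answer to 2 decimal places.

Initially m₁ = 1 / (0.2628) ≈ 3.80518, so M₁ = 3.80518 × 12.48 ≈ 47.4886 billion.
After the change m₂ = 1 / (0.164) ≈ 6.09756, so M₂ = 6.09756 × 12.48 ≈ 76.0975 billion.
ΔM = M₂ − M₁ = 76.0975 − 47.4886 = 28.6089 billion.

¥28.61 billion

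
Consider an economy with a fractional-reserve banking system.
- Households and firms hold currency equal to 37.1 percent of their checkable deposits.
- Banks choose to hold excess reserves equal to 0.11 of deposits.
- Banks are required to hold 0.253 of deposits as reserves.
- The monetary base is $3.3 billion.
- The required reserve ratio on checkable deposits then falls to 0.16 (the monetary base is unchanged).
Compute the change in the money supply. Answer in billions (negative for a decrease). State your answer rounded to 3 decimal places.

$0.894 billion

Initially m₁ = (1 + 0.371) / (0.253 + 0.11 + 0.371) ≈ 1.86785, so M₁ = 1.86785 × 3.3 ≈ 6.1639 billion.
After the change m₂ = (1 + 0.371) / (0.16 + 0.11 + 0.371) ≈ 2.13885, so M₂ = 2.13885 × 3.3 ≈ 7.0582 billion.
ΔM = M₂ − M₁ = 7.0582 − 6.1639 = 0.8943 billion.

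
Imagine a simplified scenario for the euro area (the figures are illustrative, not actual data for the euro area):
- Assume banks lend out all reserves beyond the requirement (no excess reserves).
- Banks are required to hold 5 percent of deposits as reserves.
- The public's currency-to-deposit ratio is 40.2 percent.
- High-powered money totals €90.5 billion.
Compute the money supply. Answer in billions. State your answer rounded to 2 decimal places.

€280.71 billion

The money multiplier is m = (1 + c) / (rr + c) = (1 + 0.402) / (0.05 + 0.402) ≈ 3.10177.
So M = m × MB = 3.10177 × 90.5 ≈ 280.7102 billion.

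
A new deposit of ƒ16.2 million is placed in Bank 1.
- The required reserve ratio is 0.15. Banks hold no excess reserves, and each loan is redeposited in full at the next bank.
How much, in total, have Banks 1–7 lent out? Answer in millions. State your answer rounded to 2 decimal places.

ƒ62.37 million

Bank i lends (1 − rr)^i of the original deposit: Bank 1 lends 16.2·0.8500 = 13.7700, Bank 2 lends 16.2·0.8500² = 11.7045, and so on.
Summing a geometric series: total = 16.2·[0.8500·(1 − 0.8500^7) / (1 − 0.8500)] ≈ 62.3710 million.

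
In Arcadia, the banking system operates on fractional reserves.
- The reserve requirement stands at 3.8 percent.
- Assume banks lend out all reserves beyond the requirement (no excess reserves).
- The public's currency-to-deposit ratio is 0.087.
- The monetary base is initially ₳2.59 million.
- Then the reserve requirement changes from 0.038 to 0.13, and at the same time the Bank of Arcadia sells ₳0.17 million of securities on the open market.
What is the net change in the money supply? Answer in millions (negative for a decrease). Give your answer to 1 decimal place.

Before: m₁ = (1 + 0.087) / (0.038 + 0.087) = 8.6960, MB₁ = 2.59, so M₁ = 8.6960 × 2.59 ≈ 22.5226 million.
After: m₂ = (1 + 0.087) / (0.13 + 0.087) ≈ 5.0092, MB₂ = 2.59 − 0.17 = 2.42, so M₂ = 5.0092 × 2.42 ≈ 12.1223 million.
ΔM = M₂ − M₁ = 12.1223 − 22.5226 = -10.4003 million.

-10.4 million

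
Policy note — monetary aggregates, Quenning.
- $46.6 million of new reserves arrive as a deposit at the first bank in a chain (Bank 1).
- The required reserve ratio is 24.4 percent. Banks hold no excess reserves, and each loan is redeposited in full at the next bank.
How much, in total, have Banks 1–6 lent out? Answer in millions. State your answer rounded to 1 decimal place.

$117.4 million

Bank i lends (1 − rr)^i of the original deposit: Bank 1 lends 46.6·0.7560 = 35.2296, Bank 2 lends 46.6·0.7560² ≈ 26.6336, and so on.
Summing a geometric series: total = 46.6·[0.7560·(1 − 0.7560^6) / (1 − 0.7560)] ≈ 117.4280 million.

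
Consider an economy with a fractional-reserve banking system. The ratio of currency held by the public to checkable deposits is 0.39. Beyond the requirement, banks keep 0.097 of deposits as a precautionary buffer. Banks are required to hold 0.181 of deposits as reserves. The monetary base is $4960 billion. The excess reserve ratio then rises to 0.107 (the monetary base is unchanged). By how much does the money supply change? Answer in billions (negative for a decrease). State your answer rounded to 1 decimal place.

-152.2 billion

Initially m₁ = (1 + 0.39) / (0.181 + 0.097 + 0.39) ≈ 2.080838, so M₁ = 2.080838 × 4960 ≈ 10320.9565 billion.
After the change m₂ = (1 + 0.39) / (0.181 + 0.107 + 0.39) ≈ 2.050147, so M₂ = 2.050147 × 4960 ≈ 10168.7291 billion.
ΔM = M₂ − M₁ = 10168.7291 − 10320.9565 = -152.2274 billion.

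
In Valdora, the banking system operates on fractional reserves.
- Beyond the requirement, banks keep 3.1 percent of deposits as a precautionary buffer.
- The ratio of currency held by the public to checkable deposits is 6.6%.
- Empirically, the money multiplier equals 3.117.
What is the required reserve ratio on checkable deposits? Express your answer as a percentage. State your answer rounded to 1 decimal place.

Using m = 3.117. Since m = (1 + c)/(c + rr + e), the denominator satisfies c + rr + e = (1 + c)/m = (1 + 0.066) / 3.117 ≈ 0.341996.
With c = 0.066 and e = 0.031, the required reserve ratio on checkable deposits is 0.341996 − 0.066 − 0.031 = 0.244996.

24.5%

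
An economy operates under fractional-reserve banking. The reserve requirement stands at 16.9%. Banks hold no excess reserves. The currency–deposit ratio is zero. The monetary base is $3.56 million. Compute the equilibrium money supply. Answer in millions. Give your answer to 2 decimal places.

With no currency drain or excess reserves, the money multiplier is m = 1/rr = 1/0.169 ≈ 5.9172.
Money supply M = m × MB = 5.9172 × 3.56 ≈ 21.0652 million.

$21.07 million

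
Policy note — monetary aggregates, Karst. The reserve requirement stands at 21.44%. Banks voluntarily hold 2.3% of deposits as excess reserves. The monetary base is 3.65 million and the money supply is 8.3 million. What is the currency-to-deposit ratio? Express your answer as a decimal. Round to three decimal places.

Using m = M/MB = 8.3/3.65 ≈ 2.273973. From m = (1 + c)/(c + rr + e), rearranging gives 1 + c = m·(c + rr + e), so c·(1 − m) = m·(rr + e) − 1.
Hence c = [m·(rr + e) − 1]/(1 − m) = [2.273973 × (0.2144 + 0.023) − 1] / (1 − 2.273973) ≈ 0.361200.

0.361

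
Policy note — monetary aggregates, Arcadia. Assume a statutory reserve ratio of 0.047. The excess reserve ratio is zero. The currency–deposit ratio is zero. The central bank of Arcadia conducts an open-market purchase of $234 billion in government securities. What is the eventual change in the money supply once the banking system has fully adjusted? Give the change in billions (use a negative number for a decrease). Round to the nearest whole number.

$4979 billion

The simple money multiplier is m = 1/rr = 1/0.047 ≈ 21.2766.
An open-market purchase increases the monetary base by 234 billion, so ΔM = m × ΔMB = 21.2766 × 234 = 4978.7244 billion.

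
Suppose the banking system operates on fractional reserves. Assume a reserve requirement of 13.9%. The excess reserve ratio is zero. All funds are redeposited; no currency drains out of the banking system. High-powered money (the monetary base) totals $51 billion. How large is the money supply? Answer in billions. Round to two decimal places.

$366.91 billion

With no currency drain or excess reserves, the money multiplier is m = 1/rr = 1/0.139 ≈ 7.19424.
Money supply M = m × MB = 7.19424 × 51 ≈ 366.9062 billion.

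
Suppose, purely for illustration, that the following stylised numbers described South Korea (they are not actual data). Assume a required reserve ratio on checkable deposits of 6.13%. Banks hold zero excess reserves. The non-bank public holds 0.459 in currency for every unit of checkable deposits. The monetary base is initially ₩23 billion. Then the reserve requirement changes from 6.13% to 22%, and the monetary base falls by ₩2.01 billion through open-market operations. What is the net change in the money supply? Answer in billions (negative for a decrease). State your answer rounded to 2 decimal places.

-19.39 billion

Before: m₁ = (1 + 0.459) / (0.0613 + 0.459) ≈ 2.80415, MB₁ = 23, so M₁ = 2.80415 × 23 ≈ 64.4955 billion.
After: m₂ = (1 + 0.459) / (0.22 + 0.459) ≈ 2.14875, MB₂ = 23 − 2.01 = 20.99, so M₂ = 2.14875 × 20.99 ≈ 45.1023 billion.
ΔM = M₂ − M₁ = 45.1023 − 64.4955 = -19.3932 billion.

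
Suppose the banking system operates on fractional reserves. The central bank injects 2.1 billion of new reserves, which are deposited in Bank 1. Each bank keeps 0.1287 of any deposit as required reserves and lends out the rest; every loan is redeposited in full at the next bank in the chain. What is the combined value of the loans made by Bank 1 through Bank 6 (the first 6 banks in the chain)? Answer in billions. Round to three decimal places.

Bank i lends (1 − rr)^i of the original deposit: Bank 1 lends 2.1·0.8713 ≈ 1.8297, Bank 2 lends 2.1·0.8713² ≈ 1.5942, and so on.
Summing a geometric series: total = 2.1·[0.8713·(1 − 0.8713^6) / (1 − 0.8713)] ≈ 7.9967 billion.

7.997 billion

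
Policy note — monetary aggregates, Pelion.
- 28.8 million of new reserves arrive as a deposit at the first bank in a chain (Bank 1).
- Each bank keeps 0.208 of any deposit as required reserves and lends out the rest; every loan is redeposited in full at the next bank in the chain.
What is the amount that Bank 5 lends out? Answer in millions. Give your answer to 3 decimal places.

Each bank lends a fraction (1 − rr) = 0.7920 of the deposit it receives, so Bank 5 receives 28.8·0.7920^4 and lends 28.8·0.7920^5 ≈ 8.9747 million.

8.975 million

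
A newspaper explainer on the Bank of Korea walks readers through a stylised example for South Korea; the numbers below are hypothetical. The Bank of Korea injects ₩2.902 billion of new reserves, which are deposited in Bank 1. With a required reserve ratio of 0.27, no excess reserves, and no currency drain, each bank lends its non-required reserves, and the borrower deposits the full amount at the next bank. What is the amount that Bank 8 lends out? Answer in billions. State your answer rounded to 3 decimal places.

₩0.234 billion

Each bank lends a fraction (1 − rr) = 0.7300 of the deposit it receives, so Bank 8 receives 2.902·0.7300^7 and lends 2.902·0.7300^8 ≈ 0.2340 billion.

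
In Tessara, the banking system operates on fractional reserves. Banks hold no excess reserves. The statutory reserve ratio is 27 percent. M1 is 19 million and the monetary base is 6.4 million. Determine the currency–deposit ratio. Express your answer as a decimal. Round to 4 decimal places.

Using m = M/MB = 19/6.4 = 2.968750. From m = (1 + c)/(c + rr + e), rearranging gives 1 + c = m·(c + rr + e), so c·(1 − m) = m·(rr + e) − 1.
Hence c = [m·(rr + e) − 1]/(1 − m) = [2.968750 × (0.27 + 0) − 1] / (1 − 2.968750) ≈ 0.100794.

0.1008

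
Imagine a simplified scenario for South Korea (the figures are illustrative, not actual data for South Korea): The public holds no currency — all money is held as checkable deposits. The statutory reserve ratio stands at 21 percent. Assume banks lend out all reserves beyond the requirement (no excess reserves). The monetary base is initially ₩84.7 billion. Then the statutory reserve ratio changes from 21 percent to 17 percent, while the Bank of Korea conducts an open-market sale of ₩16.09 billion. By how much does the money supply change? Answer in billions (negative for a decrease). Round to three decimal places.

Before: m₁ = 1 / (0.21) ≈ 4.761905, MB₁ = 84.7, so M₁ = 4.761905 × 84.7 ≈ 403.3334 billion.
After: m₂ = 1 / (0.17) ≈ 5.882353, MB₂ = 84.7 − 16.09 = 68.61, so M₂ = 5.882353 × 68.61 ≈ 403.5882 billion.
ΔM = M₂ − M₁ = 403.5882 − 403.3334 = 0.2548 billion.

₩0.255 billion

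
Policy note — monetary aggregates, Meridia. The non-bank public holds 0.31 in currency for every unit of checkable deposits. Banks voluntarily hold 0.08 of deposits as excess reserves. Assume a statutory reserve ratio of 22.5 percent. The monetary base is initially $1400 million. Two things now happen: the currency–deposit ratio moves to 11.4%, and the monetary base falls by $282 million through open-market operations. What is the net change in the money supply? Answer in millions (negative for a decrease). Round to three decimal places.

Before: m₁ = (1 + 0.31) / (0.225 + 0.08 + 0.31) = 2.1300813, MB₁ = 1400, so M₁ = 2.1300813 × 1400 ≈ 2982.1138 million.
After: m₂ = (1 + 0.114) / (0.225 + 0.08 + 0.114) ≈ 2.6587112, MB₂ = 1400 − 282 = 1118, so M₂ = 2.6587112 × 1118 ≈ 2972.4391 million.
ΔM = M₂ − M₁ = 2972.4391 − 2982.1138 = -9.6747 million.

-9.675 million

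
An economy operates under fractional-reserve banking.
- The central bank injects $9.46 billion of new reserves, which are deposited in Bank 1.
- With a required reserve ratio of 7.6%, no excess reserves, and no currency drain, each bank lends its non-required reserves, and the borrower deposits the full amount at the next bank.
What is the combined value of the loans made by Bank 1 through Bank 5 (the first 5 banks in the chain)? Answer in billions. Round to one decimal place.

Bank i lends (1 − rr)^i of the original deposit: Bank 1 lends 9.46·0.9240 ≈ 8.7410, Bank 2 lends 9.46·0.9240² ≈ 8.0767, and so on.
Summing a geometric series: total = 9.46·[0.9240·(1 − 0.9240^5) / (1 − 0.9240)] ≈ 37.5480 billion.

$37.5 billion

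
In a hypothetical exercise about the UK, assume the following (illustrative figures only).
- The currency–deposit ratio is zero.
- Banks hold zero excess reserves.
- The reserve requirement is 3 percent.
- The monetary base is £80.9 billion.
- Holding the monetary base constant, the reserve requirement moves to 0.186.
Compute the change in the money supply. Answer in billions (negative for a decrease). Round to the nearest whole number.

Initially m₁ = 1 / (0.03) ≈ 33.3333, so M₁ = 33.3333 × 80.9 ≈ 2696.664 billion.
After the change m₂ = 1 / (0.186) ≈ 5.3763, so M₂ = 5.3763 × 80.9 ≈ 434.9427 billion.
ΔM = M₂ − M₁ = 434.9427 − 2696.664 = -2261.7213 billion.

-2262 billion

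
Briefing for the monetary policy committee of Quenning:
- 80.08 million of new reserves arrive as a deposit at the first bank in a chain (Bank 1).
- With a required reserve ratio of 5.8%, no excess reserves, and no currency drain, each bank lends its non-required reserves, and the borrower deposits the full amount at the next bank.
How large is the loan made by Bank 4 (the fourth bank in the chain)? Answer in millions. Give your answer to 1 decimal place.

Each bank lends a fraction (1 − rr) = 0.9420 of the deposit it receives, so Bank 4 receives 80.08·0.9420^3 and lends 80.08·0.9420^4 ≈ 63.0562 million.

63.1 million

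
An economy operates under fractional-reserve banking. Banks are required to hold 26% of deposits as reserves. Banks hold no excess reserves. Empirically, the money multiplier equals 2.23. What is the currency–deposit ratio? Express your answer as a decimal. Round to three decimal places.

Using m = 2.23. From m = (1 + c)/(c + rr + e), rearranging gives 1 + c = m·(c + rr + e), so c·(1 − m) = m·(rr + e) − 1.
Hence c = [m·(rr + e) − 1]/(1 − m) = [2.23 × (0.26 + 0) − 1] / (1 − 2.23) ≈ 0.341626.

0.342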